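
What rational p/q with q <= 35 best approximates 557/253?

Expand x = 557/253 as a continued fraction with the Euclidean algorithm:
  557 = 2*253 + 51, so a_0 = 2.
  253 = 4*51 + 49, so a_1 = 4.
  51 = 1*49 + 2, so a_2 = 1.
  49 = 24*2 + 1, so a_3 = 24.
  2 = 2*1 + 0, so a_4 = 2.
so x = [2; 4, 1, 24, 2].
Convergents (p_i = a_i*p_{i-1} + p_{i-2}, q_i = a_i*q_{i-1} + q_{i-2} with p_{-2}=0, p_{-1}=1, q_{-2}=1, q_{-1}=0), until the denominator exceeds 35:
  i=0: a_0=2, p_0 = 2*1 + 0 = 2, q_0 = 2*0 + 1 = 1.
  i=1: a_1=4, p_1 = 4*2 + 1 = 9, q_1 = 4*1 + 0 = 4.
  i=2: a_2=1, p_2 = 1*9 + 2 = 11, q_2 = 1*4 + 1 = 5.
  i=3: a_3=24, p_3 = 24*11 + 9 = 273, q_3 = 24*5 + 4 = 124.
q_3 = 124 > 35, so the last convergent with denominator <= 35 is p_2/q_2 = 11/5.
The closest fraction with denominator <= 35 is either p_2/q_2 or the intermediate fraction (k*p_2 + p_1)/(k*q_2 + q_1) with the largest k >= 1 whose denominator stays <= 35; these approach x as k grows, and every other convergent or intermediate fraction in range is farther away.
Largest k: floor((35 - q_1)/q_2) = floor((35 - 4)/5) = 6.
That gives (6*11 + 9)/(6*5 + 4) = 75/34.
Compare the errors: |x - 11/5| = |557*5 - 11*253|/(253*5) = 2/1265, and |x - 75/34| = |557*34 - 75*253|/(253*34) = 37/8602.
Cross-multiplying, 2*8602 = 17204 < 46805 = 37*1265, so 2/1265 is smaller: the convergent 11/5 is closer to x than 75/34.

11/5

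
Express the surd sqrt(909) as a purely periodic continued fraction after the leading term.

Write x_i = (sqrt(909) + m_i)/d_i with (m_0, d_0) = (0, 1). a_0 = floor(sqrt(909)) = 30, since 30^2 = 900 <= 909 < 961 = 31^2.
Iterate m_{i+1} = d_i*a_i - m_i, d_{i+1} = (909 - m_{i+1}^2)/d_i, a_{i+1} = floor((a_0 + m_{i+1})/d_{i+1}):
  m_1 = 1*30 - 0 = 30, d_1 = (909 - 30^2)/1 = 9/1 = 9, a_1 = floor((30 + 30)/9) = 6.
  m_2 = 9*6 - 30 = 24, d_2 = (909 - 24^2)/9 = 333/9 = 37, a_2 = floor((30 + 24)/37) = 1.
  m_3 = 37*1 - 24 = 13, d_3 = (909 - 13^2)/37 = 740/37 = 20, a_3 = floor((30 + 13)/20) = 2.
  m_4 = 20*2 - 13 = 27, d_4 = (909 - 27^2)/20 = 180/20 = 9, a_4 = floor((30 + 27)/9) = 6.
  m_5 = 9*6 - 27 = 27, d_5 = (909 - 27^2)/9 = 180/9 = 20, a_5 = floor((30 + 27)/20) = 2.
  m_6 = 20*2 - 27 = 13, d_6 = (909 - 13^2)/20 = 740/20 = 37, a_6 = floor((30 + 13)/37) = 1.
  m_7 = 37*1 - 13 = 24, d_7 = (909 - 24^2)/37 = 333/37 = 9, a_7 = floor((30 + 24)/9) = 6.
  m_8 = 9*6 - 24 = 30, d_8 = (909 - 30^2)/9 = 9/9 = 1, a_8 = floor((30 + 30)/1) = 60.
  m_9 = 1*60 - 30 = 30, d_9 = (909 - 30^2)/1 = 9/1 = 9: (m_9, d_9) = (m_1, d_1) = (30, 9), so from here the quotients repeat a_1, ..., a_8; the period length is 8.
Hence the expansion of sqrt(909) is a_0 = 30 followed by the repeating block 6, 1, 2, 6, 2, 1, 6, 60 (period 8).

[30; (6, 1, 2, 6, 2, 1, 6, 60)]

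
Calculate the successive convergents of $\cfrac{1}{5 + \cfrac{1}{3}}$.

Using the convergent recurrence p_i = a_i*p_{i-1} + p_{i-2}, q_i = a_i*q_{i-1} + q_{i-2} with p_{-2}=0, p_{-1}=1, q_{-2}=1, q_{-1}=0:
  i=0: a_0=0, p_0 = 0*1 + 0 = 0, q_0 = 0*0 + 1 = 1.
  i=1: a_1=5, p_1 = 5*0 + 1 = 1, q_1 = 5*1 + 0 = 5.
  i=2: a_2=3, p_2 = 3*1 + 0 = 3, q_2 = 3*5 + 1 = 16.

0/1, 1/5, 3/16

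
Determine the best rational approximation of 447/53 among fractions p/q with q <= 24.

Expand x = 447/53 as a continued fraction with the Euclidean algorithm:
  447 = 8*53 + 23, so a_0 = 8.
  53 = 2*23 + 7, so a_1 = 2.
  23 = 3*7 + 2, so a_2 = 3.
  7 = 3*2 + 1, so a_3 = 3.
  2 = 2*1 + 0, so a_4 = 2.
so x = [8; 2, 3, 3, 2].
Convergents (p_i = a_i*p_{i-1} + p_{i-2}, q_i = a_i*q_{i-1} + q_{i-2} with p_{-2}=0, p_{-1}=1, q_{-2}=1, q_{-1}=0), until the denominator exceeds 24:
  i=0: a_0=8, p_0 = 8*1 + 0 = 8, q_0 = 8*0 + 1 = 1.
  i=1: a_1=2, p_1 = 2*8 + 1 = 17, q_1 = 2*1 + 0 = 2.
  i=2: a_2=3, p_2 = 3*17 + 8 = 59, q_2 = 3*2 + 1 = 7.
  i=3: a_3=3, p_3 = 3*59 + 17 = 194, q_3 = 3*7 + 2 = 23.
  i=4: a_4=2, p_4 = 2*194 + 59 = 447, q_4 = 2*23 + 7 = 53.
q_4 = 53 > 24, so the last convergent with denominator <= 24 is p_3/q_3 = 194/23.
The closest fraction with denominator <= 24 is either p_3/q_3 or the intermediate fraction (k*p_3 + p_2)/(k*q_3 + q_2) with the largest k >= 1 whose denominator stays <= 24; these approach x as k grows, and every other convergent or intermediate fraction in range is farther away.
Largest k: floor((24 - q_2)/q_3) = floor((24 - 7)/23) = 0.
Since k = 0, no intermediate fraction beyond p_3/q_3 has denominator <= 24, so the convergent 194/23 is the closest (its error is |447*23 - 194*53|/(53*23) = 1/1219).

194/23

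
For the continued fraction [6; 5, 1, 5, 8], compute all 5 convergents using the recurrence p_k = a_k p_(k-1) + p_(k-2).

Using the convergent recurrence p_i = a_i*p_{i-1} + p_{i-2}, q_i = a_i*q_{i-1} + q_{i-2} with p_{-2}=0, p_{-1}=1, q_{-2}=1, q_{-1}=0:
  i=0: a_0=6, p_0 = 6*1 + 0 = 6, q_0 = 6*0 + 1 = 1.
  i=1: a_1=5, p_1 = 5*6 + 1 = 31, q_1 = 5*1 + 0 = 5.
  i=2: a_2=1, p_2 = 1*31 + 6 = 37, q_2 = 1*5 + 1 = 6.
  i=3: a_3=5, p_3 = 5*37 + 31 = 216, q_3 = 5*6 + 5 = 35.
  i=4: a_4=8, p_4 = 8*216 + 37 = 1765, q_4 = 8*35 + 6 = 286.

6/1, 31/5, 37/6, 216/35, 1765/286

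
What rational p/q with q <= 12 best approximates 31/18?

Expand x = 31/18 as a continued fraction with the Euclidean algorithm:
  31 = 1*18 + 13, so a_0 = 1.
  18 = 1*13 + 5, so a_1 = 1.
  13 = 2*5 + 3, so a_2 = 2.
  5 = 1*3 + 2, so a_3 = 1.
  3 = 1*2 + 1, so a_4 = 1.
  2 = 2*1 + 0, so a_5 = 2.
so x = [1; 1, 2, 1, 1, 2].
Convergents (p_i = a_i*p_{i-1} + p_{i-2}, q_i = a_i*q_{i-1} + q_{i-2} with p_{-2}=0, p_{-1}=1, q_{-2}=1, q_{-1}=0), until the denominator exceeds 12:
  i=0: a_0=1, p_0 = 1*1 + 0 = 1, q_0 = 1*0 + 1 = 1.
  i=1: a_1=1, p_1 = 1*1 + 1 = 2, q_1 = 1*1 + 0 = 1.
  i=2: a_2=2, p_2 = 2*2 + 1 = 5, q_2 = 2*1 + 1 = 3.
  i=3: a_3=1, p_3 = 1*5 + 2 = 7, q_3 = 1*3 + 1 = 4.
  i=4: a_4=1, p_4 = 1*7 + 5 = 12, q_4 = 1*4 + 3 = 7.
  i=5: a_5=2, p_5 = 2*12 + 7 = 31, q_5 = 2*7 + 4 = 18.
q_5 = 18 > 12, so the last convergent with denominator <= 12 is p_4/q_4 = 12/7.
The closest fraction with denominator <= 12 is either p_4/q_4 or the intermediate fraction (k*p_4 + p_3)/(k*q_4 + q_3) with the largest k >= 1 whose denominator stays <= 12; these approach x as k grows, and every other convergent or intermediate fraction in range is farther away.
Largest k: floor((12 - q_3)/q_4) = floor((12 - 4)/7) = 1.
That gives (1*12 + 7)/(1*7 + 4) = 19/11.
Compare the errors: |x - 12/7| = |31*7 - 12*18|/(18*7) = 1/126, and |x - 19/11| = |31*11 - 19*18|/(18*11) = 1/198.
Cross-multiplying, 1*126 = 126 < 198 = 1*198, so 1/198 is smaller: the intermediate fraction 19/11 is closer to x than 12/7.

19/11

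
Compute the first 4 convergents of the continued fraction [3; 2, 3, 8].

Using the convergent recurrence p_i = a_i*p_{i-1} + p_{i-2}, q_i = a_i*q_{i-1} + q_{i-2} with p_{-2}=0, p_{-1}=1, q_{-2}=1, q_{-1}=0:
  i=0: a_0=3, p_0 = 3*1 + 0 = 3, q_0 = 3*0 + 1 = 1.
  i=1: a_1=2, p_1 = 2*3 + 1 = 7, q_1 = 2*1 + 0 = 2.
  i=2: a_2=3, p_2 = 3*7 + 3 = 24, q_2 = 3*2 + 1 = 7.
  i=3: a_3=8, p_3 = 8*24 + 7 = 199, q_3 = 8*7 + 2 = 58.

3/1, 7/2, 24/7, 199/58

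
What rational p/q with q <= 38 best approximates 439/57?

285/37

Expand x = 439/57 as a continued fraction with the Euclidean algorithm:
  439 = 7*57 + 40, so a_0 = 7.
  57 = 1*40 + 17, so a_1 = 1.
  40 = 2*17 + 6, so a_2 = 2.
  17 = 2*6 + 5, so a_3 = 2.
  6 = 1*5 + 1, so a_4 = 1.
  5 = 5*1 + 0, so a_5 = 5.
so x = [7; 1, 2, 2, 1, 5].
Convergents (p_i = a_i*p_{i-1} + p_{i-2}, q_i = a_i*q_{i-1} + q_{i-2} with p_{-2}=0, p_{-1}=1, q_{-2}=1, q_{-1}=0), until the denominator exceeds 38:
  i=0: a_0=7, p_0 = 7*1 + 0 = 7, q_0 = 7*0 + 1 = 1.
  i=1: a_1=1, p_1 = 1*7 + 1 = 8, q_1 = 1*1 + 0 = 1.
  i=2: a_2=2, p_2 = 2*8 + 7 = 23, q_2 = 2*1 + 1 = 3.
  i=3: a_3=2, p_3 = 2*23 + 8 = 54, q_3 = 2*3 + 1 = 7.
  i=4: a_4=1, p_4 = 1*54 + 23 = 77, q_4 = 1*7 + 3 = 10.
  i=5: a_5=5, p_5 = 5*77 + 54 = 439, q_5 = 5*10 + 7 = 57.
q_5 = 57 > 38, so the last convergent with denominator <= 38 is p_4/q_4 = 77/10.
The closest fraction with denominator <= 38 is either p_4/q_4 or the intermediate fraction (k*p_4 + p_3)/(k*q_4 + q_3) with the largest k >= 1 whose denominator stays <= 38; these approach x as k grows, and every other convergent or intermediate fraction in range is farther away.
Largest k: floor((38 - q_3)/q_4) = floor((38 - 7)/10) = 3.
That gives (3*77 + 54)/(3*10 + 7) = 285/37.
Compare the errors: |x - 77/10| = |439*10 - 77*57|/(57*10) = 1/570, and |x - 285/37| = |439*37 - 285*57|/(57*37) = 2/2109.
Cross-multiplying, 2*570 = 1140 < 2109 = 1*2109, so 2/2109 is smaller: the intermediate fraction 285/37 is closer to x than 77/10.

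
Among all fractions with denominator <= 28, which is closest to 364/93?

Expand x = 364/93 as a continued fraction with the Euclidean algorithm:
  364 = 3*93 + 85, so a_0 = 3.
  93 = 1*85 + 8, so a_1 = 1.
  85 = 10*8 + 5, so a_2 = 10.
  8 = 1*5 + 3, so a_3 = 1.
  5 = 1*3 + 2, so a_4 = 1.
  3 = 1*2 + 1, so a_5 = 1.
  2 = 2*1 + 0, so a_6 = 2.
so x = [3; 1, 10, 1, 1, 1, 2].
Convergents (p_i = a_i*p_{i-1} + p_{i-2}, q_i = a_i*q_{i-1} + q_{i-2} with p_{-2}=0, p_{-1}=1, q_{-2}=1, q_{-1}=0), until the denominator exceeds 28:
  i=0: a_0=3, p_0 = 3*1 + 0 = 3, q_0 = 3*0 + 1 = 1.
  i=1: a_1=1, p_1 = 1*3 + 1 = 4, q_1 = 1*1 + 0 = 1.
  i=2: a_2=10, p_2 = 10*4 + 3 = 43, q_2 = 10*1 + 1 = 11.
  i=3: a_3=1, p_3 = 1*43 + 4 = 47, q_3 = 1*11 + 1 = 12.
  i=4: a_4=1, p_4 = 1*47 + 43 = 90, q_4 = 1*12 + 11 = 23.
  i=5: a_5=1, p_5 = 1*90 + 47 = 137, q_5 = 1*23 + 12 = 35.
q_5 = 35 > 28, so the last convergent with denominator <= 28 is p_4/q_4 = 90/23.
The closest fraction with denominator <= 28 is either p_4/q_4 or the intermediate fraction (k*p_4 + p_3)/(k*q_4 + q_3) with the largest k >= 1 whose denominator stays <= 28; these approach x as k grows, and every other convergent or intermediate fraction in range is farther away.
Largest k: floor((28 - q_3)/q_4) = floor((28 - 12)/23) = 0.
Since k = 0, no intermediate fraction beyond p_4/q_4 has denominator <= 28, so the convergent 90/23 is the closest (its error is |364*23 - 90*93|/(93*23) = 2/2139).

90/23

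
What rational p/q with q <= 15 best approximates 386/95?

Expand x = 386/95 as a continued fraction with the Euclidean algorithm:
  386 = 4*95 + 6, so a_0 = 4.
  95 = 15*6 + 5, so a_1 = 15.
  6 = 1*5 + 1, so a_2 = 1.
  5 = 5*1 + 0, so a_3 = 5.
so x = [4; 15, 1, 5].
Convergents (p_i = a_i*p_{i-1} + p_{i-2}, q_i = a_i*q_{i-1} + q_{i-2} with p_{-2}=0, p_{-1}=1, q_{-2}=1, q_{-1}=0), until the denominator exceeds 15:
  i=0: a_0=4, p_0 = 4*1 + 0 = 4, q_0 = 4*0 + 1 = 1.
  i=1: a_1=15, p_1 = 15*4 + 1 = 61, q_1 = 15*1 + 0 = 15.
  i=2: a_2=1, p_2 = 1*61 + 4 = 65, q_2 = 1*15 + 1 = 16.
q_2 = 16 > 15, so the last convergent with denominator <= 15 is p_1/q_1 = 61/15.
The closest fraction with denominator <= 15 is either p_1/q_1 or the intermediate fraction (k*p_1 + p_0)/(k*q_1 + q_0) with the largest k >= 1 whose denominator stays <= 15; these approach x as k grows, and every other convergent or intermediate fraction in range is farther away.
Largest k: floor((15 - q_0)/q_1) = floor((15 - 1)/15) = 0.
Since k = 0, no intermediate fraction beyond p_1/q_1 has denominator <= 15, so the convergent 61/15 is the closest (its error is |386*15 - 61*95|/(95*15) = 5/1425).

61/15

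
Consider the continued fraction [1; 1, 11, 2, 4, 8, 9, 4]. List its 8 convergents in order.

1/1, 2/1, 23/12, 48/25, 215/112, 1768/921, 16127/8401, 66276/34525

Using the convergent recurrence p_i = a_i*p_{i-1} + p_{i-2}, q_i = a_i*q_{i-1} + q_{i-2} with p_{-2}=0, p_{-1}=1, q_{-2}=1, q_{-1}=0:
  i=0: a_0=1, p_0 = 1*1 + 0 = 1, q_0 = 1*0 + 1 = 1.
  i=1: a_1=1, p_1 = 1*1 + 1 = 2, q_1 = 1*1 + 0 = 1.
  i=2: a_2=11, p_2 = 11*2 + 1 = 23, q_2 = 11*1 + 1 = 12.
  i=3: a_3=2, p_3 = 2*23 + 2 = 48, q_3 = 2*12 + 1 = 25.
  i=4: a_4=4, p_4 = 4*48 + 23 = 215, q_4 = 4*25 + 12 = 112.
  i=5: a_5=8, p_5 = 8*215 + 48 = 1768, q_5 = 8*112 + 25 = 921.
  i=6: a_6=9, p_6 = 9*1768 + 215 = 16127, q_6 = 9*921 + 112 = 8401.
  i=7: a_7=4, p_7 = 4*16127 + 1768 = 66276, q_7 = 4*8401 + 921 = 34525.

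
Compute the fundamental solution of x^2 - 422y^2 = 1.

(x, y) = (7022501, 341850)

First expand sqrt(422) as a continued fraction. With x_i = (sqrt(422) + m_i)/d_i and (m_0, d_0) = (0, 1): a_0 = floor(sqrt(422)) = 20, since 20^2 = 400 <= 422 < 441 = 21^2.
Iterate m_{i+1} = d_i*a_i - m_i, d_{i+1} = (422 - m_{i+1}^2)/d_i, a_{i+1} = floor((a_0 + m_{i+1})/d_{i+1}):
  m_1 = 1*20 - 0 = 20, d_1 = (422 - 20^2)/1 = 22/1 = 22, a_1 = floor((20 + 20)/22) = 1.
  m_2 = 22*1 - 20 = 2, d_2 = (422 - 2^2)/22 = 418/22 = 19, a_2 = floor((20 + 2)/19) = 1.
  m_3 = 19*1 - 2 = 17, d_3 = (422 - 17^2)/19 = 133/19 = 7, a_3 = floor((20 + 17)/7) = 5.
  m_4 = 7*5 - 17 = 18, d_4 = (422 - 18^2)/7 = 98/7 = 14, a_4 = floor((20 + 18)/14) = 2.
  m_5 = 14*2 - 18 = 10, d_5 = (422 - 10^2)/14 = 322/14 = 23, a_5 = floor((20 + 10)/23) = 1.
  m_6 = 23*1 - 10 = 13, d_6 = (422 - 13^2)/23 = 253/23 = 11, a_6 = floor((20 + 13)/11) = 3.
  m_7 = 11*3 - 13 = 20, d_7 = (422 - 20^2)/11 = 22/11 = 2, a_7 = floor((20 + 20)/2) = 20.
  m_8 = 2*20 - 20 = 20, d_8 = (422 - 20^2)/2 = 22/2 = 11, a_8 = floor((20 + 20)/11) = 3.
  m_9 = 11*3 - 20 = 13, d_9 = (422 - 13^2)/11 = 253/11 = 23, a_9 = floor((20 + 13)/23) = 1.
  m_10 = 23*1 - 13 = 10, d_10 = (422 - 10^2)/23 = 322/23 = 14, a_10 = floor((20 + 10)/14) = 2.
  m_11 = 14*2 - 10 = 18, d_11 = (422 - 18^2)/14 = 98/14 = 7, a_11 = floor((20 + 18)/7) = 5.
  m_12 = 7*5 - 18 = 17, d_12 = (422 - 17^2)/7 = 133/7 = 19, a_12 = floor((20 + 17)/19) = 1.
  m_13 = 19*1 - 17 = 2, d_13 = (422 - 2^2)/19 = 418/19 = 22, a_13 = floor((20 + 2)/22) = 1.
  m_14 = 22*1 - 2 = 20, d_14 = (422 - 20^2)/22 = 22/22 = 1, a_14 = floor((20 + 20)/1) = 40.
  m_15 = 1*40 - 20 = 20, d_15 = (422 - 20^2)/1 = 22/1 = 22: (m_15, d_15) = (m_1, d_1) = (20, 22), so from here the quotients repeat a_1, ..., a_14; the period length is 14.
So sqrt(422) = [20; (1, 1, 5, 2, 1, 3, 20, 3, 1, 2, 5, 1, 1, 40)] with period length k = 14.
k is even, so the fundamental solution of x^2 - 422y^2 = 1 is (p_{k-1}, q_{k-1}) = (p_13, q_13); compute convergents through index 13.
Convergents (p_i = a_i*p_{i-1} + p_{i-2}, q_i = a_i*q_{i-1} + q_{i-2} with p_{-2}=0, p_{-1}=1, q_{-2}=1, q_{-1}=0):
  i=0: a_0=20, p_0 = 20*1 + 0 = 20, q_0 = 20*0 + 1 = 1.
  i=1: a_1=1, p_1 = 1*20 + 1 = 21, q_1 = 1*1 + 0 = 1.
  i=2: a_2=1, p_2 = 1*21 + 20 = 41, q_2 = 1*1 + 1 = 2.
  i=3: a_3=5, p_3 = 5*41 + 21 = 226, q_3 = 5*2 + 1 = 11.
  i=4: a_4=2, p_4 = 2*226 + 41 = 493, q_4 = 2*11 + 2 = 24.
  i=5: a_5=1, p_5 = 1*493 + 226 = 719, q_5 = 1*24 + 11 = 35.
  i=6: a_6=3, p_6 = 3*719 + 493 = 2650, q_6 = 3*35 + 24 = 129.
  i=7: a_7=20, p_7 = 20*2650 + 719 = 53719, q_7 = 20*129 + 35 = 2615.
  i=8: a_8=3, p_8 = 3*53719 + 2650 = 163807, q_8 = 3*2615 + 129 = 7974.
  i=9: a_9=1, p_9 = 1*163807 + 53719 = 217526, q_9 = 1*7974 + 2615 = 10589.
  i=10: a_10=2, p_10 = 2*217526 + 163807 = 598859, q_10 = 2*10589 + 7974 = 29152.
  i=11: a_11=5, p_11 = 5*598859 + 217526 = 3211821, q_11 = 5*29152 + 10589 = 156349.
  i=12: a_12=1, p_12 = 1*3211821 + 598859 = 3810680, q_12 = 1*156349 + 29152 = 185501.
  i=13: a_13=1, p_13 = 1*3810680 + 3211821 = 7022501, q_13 = 1*185501 + 156349 = 341850.
Check: 7022501^2 - 422*341850^2 = 49315520295001 - 49315520295000 = 1, so (x, y) = (7022501, 341850) solves the equation, and by the theorem it is the least positive solution.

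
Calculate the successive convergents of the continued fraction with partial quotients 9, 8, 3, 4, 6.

Using the convergent recurrence p_i = a_i*p_{i-1} + p_{i-2}, q_i = a_i*q_{i-1} + q_{i-2} with p_{-2}=0, p_{-1}=1, q_{-2}=1, q_{-1}=0:
  i=0: a_0=9, p_0 = 9*1 + 0 = 9, q_0 = 9*0 + 1 = 1.
  i=1: a_1=8, p_1 = 8*9 + 1 = 73, q_1 = 8*1 + 0 = 8.
  i=2: a_2=3, p_2 = 3*73 + 9 = 228, q_2 = 3*8 + 1 = 25.
  i=3: a_3=4, p_3 = 4*228 + 73 = 985, q_3 = 4*25 + 8 = 108.
  i=4: a_4=6, p_4 = 6*985 + 228 = 6138, q_4 = 6*108 + 25 = 673.

9/1, 73/8, 228/25, 985/108, 6138/673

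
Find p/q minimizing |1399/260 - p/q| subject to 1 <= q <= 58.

113/21

Expand x = 1399/260 as a continued fraction with the Euclidean algorithm:
  1399 = 5*260 + 99, so a_0 = 5.
  260 = 2*99 + 62, so a_1 = 2.
  99 = 1*62 + 37, so a_2 = 1.
  62 = 1*37 + 25, so a_3 = 1.
  37 = 1*25 + 12, so a_4 = 1.
  25 = 2*12 + 1, so a_5 = 2.
  12 = 12*1 + 0, so a_6 = 12.
so x = [5; 2, 1, 1, 1, 2, 12].
Convergents (p_i = a_i*p_{i-1} + p_{i-2}, q_i = a_i*q_{i-1} + q_{i-2} with p_{-2}=0, p_{-1}=1, q_{-2}=1, q_{-1}=0), until the denominator exceeds 58:
  i=0: a_0=5, p_0 = 5*1 + 0 = 5, q_0 = 5*0 + 1 = 1.
  i=1: a_1=2, p_1 = 2*5 + 1 = 11, q_1 = 2*1 + 0 = 2.
  i=2: a_2=1, p_2 = 1*11 + 5 = 16, q_2 = 1*2 + 1 = 3.
  i=3: a_3=1, p_3 = 1*16 + 11 = 27, q_3 = 1*3 + 2 = 5.
  i=4: a_4=1, p_4 = 1*27 + 16 = 43, q_4 = 1*5 + 3 = 8.
  i=5: a_5=2, p_5 = 2*43 + 27 = 113, q_5 = 2*8 + 5 = 21.
  i=6: a_6=12, p_6 = 12*113 + 43 = 1399, q_6 = 12*21 + 8 = 260.
q_6 = 260 > 58, so the last convergent with denominator <= 58 is p_5/q_5 = 113/21.
The closest fraction with denominator <= 58 is either p_5/q_5 or the intermediate fraction (k*p_5 + p_4)/(k*q_5 + q_4) with the largest k >= 1 whose denominator stays <= 58; these approach x as k grows, and every other convergent or intermediate fraction in range is farther away.
Largest k: floor((58 - q_4)/q_5) = floor((58 - 8)/21) = 2.
That gives (2*113 + 43)/(2*21 + 8) = 269/50.
Compare the errors: |x - 113/21| = |1399*21 - 113*260|/(260*21) = 1/5460, and |x - 269/50| = |1399*50 - 269*260|/(260*50) = 10/13000.
Cross-multiplying, 1*13000 = 13000 < 54600 = 10*5460, so 1/5460 is smaller: the convergent 113/21 is closer to x than 269/50.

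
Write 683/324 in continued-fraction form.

[2; 9, 3, 1, 8]

Run the Euclidean algorithm on 683 and 324; the successive quotients are the partial quotients a_0, a_1, ... (each step inverts the fractional part left over by the previous one):
  683 = 2*324 + 35, so a_0 = 2.
  324 = 9*35 + 9, so a_1 = 9.
  35 = 3*9 + 8, so a_2 = 3.
  9 = 1*8 + 1, so a_3 = 1.
  8 = 8*1 + 0, so a_4 = 8.
The remainder reaches 0 after 5 divisions, so the expansion has 5 partial quotients, read off in order.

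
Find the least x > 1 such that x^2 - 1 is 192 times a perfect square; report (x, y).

First expand sqrt(192) as a continued fraction. With x_i = (sqrt(192) + m_i)/d_i and (m_0, d_0) = (0, 1): a_0 = floor(sqrt(192)) = 13, since 13^2 = 169 <= 192 < 196 = 14^2.
Iterate m_{i+1} = d_i*a_i - m_i, d_{i+1} = (192 - m_{i+1}^2)/d_i, a_{i+1} = floor((a_0 + m_{i+1})/d_{i+1}):
  m_1 = 1*13 - 0 = 13, d_1 = (192 - 13^2)/1 = 23/1 = 23, a_1 = floor((13 + 13)/23) = 1.
  m_2 = 23*1 - 13 = 10, d_2 = (192 - 10^2)/23 = 92/23 = 4, a_2 = floor((13 + 10)/4) = 5.
  m_3 = 4*5 - 10 = 10, d_3 = (192 - 10^2)/4 = 92/4 = 23, a_3 = floor((13 + 10)/23) = 1.
  m_4 = 23*1 - 10 = 13, d_4 = (192 - 13^2)/23 = 23/23 = 1, a_4 = floor((13 + 13)/1) = 26.
  m_5 = 1*26 - 13 = 13, d_5 = (192 - 13^2)/1 = 23/1 = 23: (m_5, d_5) = (m_1, d_1) = (13, 23), so from here the quotients repeat a_1, ..., a_4; the period length is 4.
So sqrt(192) = [13; (1, 5, 1, 26)] with period length k = 4.
k is even, so the fundamental solution of x^2 - 192y^2 = 1 is (p_{k-1}, q_{k-1}) = (p_3, q_3); compute convergents through index 3.
Convergents (p_i = a_i*p_{i-1} + p_{i-2}, q_i = a_i*q_{i-1} + q_{i-2} with p_{-2}=0, p_{-1}=1, q_{-2}=1, q_{-1}=0):
  i=0: a_0=13, p_0 = 13*1 + 0 = 13, q_0 = 13*0 + 1 = 1.
  i=1: a_1=1, p_1 = 1*13 + 1 = 14, q_1 = 1*1 + 0 = 1.
  i=2: a_2=5, p_2 = 5*14 + 13 = 83, q_2 = 5*1 + 1 = 6.
  i=3: a_3=1, p_3 = 1*83 + 14 = 97, q_3 = 1*6 + 1 = 7.
Check: 97^2 - 192*7^2 = 9409 - 9408 = 1, so (x, y) = (97, 7) solves the equation, and by the theorem it is the least positive solution.

(x, y) = (97, 7)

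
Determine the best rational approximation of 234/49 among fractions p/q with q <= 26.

Expand x = 234/49 as a continued fraction with the Euclidean algorithm:
  234 = 4*49 + 38, so a_0 = 4.
  49 = 1*38 + 11, so a_1 = 1.
  38 = 3*11 + 5, so a_2 = 3.
  11 = 2*5 + 1, so a_3 = 2.
  5 = 5*1 + 0, so a_4 = 5.
so x = [4; 1, 3, 2, 5].
Convergents (p_i = a_i*p_{i-1} + p_{i-2}, q_i = a_i*q_{i-1} + q_{i-2} with p_{-2}=0, p_{-1}=1, q_{-2}=1, q_{-1}=0), until the denominator exceeds 26:
  i=0: a_0=4, p_0 = 4*1 + 0 = 4, q_0 = 4*0 + 1 = 1.
  i=1: a_1=1, p_1 = 1*4 + 1 = 5, q_1 = 1*1 + 0 = 1.
  i=2: a_2=3, p_2 = 3*5 + 4 = 19, q_2 = 3*1 + 1 = 4.
  i=3: a_3=2, p_3 = 2*19 + 5 = 43, q_3 = 2*4 + 1 = 9.
  i=4: a_4=5, p_4 = 5*43 + 19 = 234, q_4 = 5*9 + 4 = 49.
q_4 = 49 > 26, so the last convergent with denominator <= 26 is p_3/q_3 = 43/9.
The closest fraction with denominator <= 26 is either p_3/q_3 or the intermediate fraction (k*p_3 + p_2)/(k*q_3 + q_2) with the largest k >= 1 whose denominator stays <= 26; these approach x as k grows, and every other convergent or intermediate fraction in range is farther away.
Largest k: floor((26 - q_2)/q_3) = floor((26 - 4)/9) = 2.
That gives (2*43 + 19)/(2*9 + 4) = 105/22.
Compare the errors: |x - 43/9| = |234*9 - 43*49|/(49*9) = 1/441, and |x - 105/22| = |234*22 - 105*49|/(49*22) = 3/1078.
Cross-multiplying, 1*1078 = 1078 < 1323 = 3*441, so 1/441 is smaller: the convergent 43/9 is closer to x than 105/22.

43/9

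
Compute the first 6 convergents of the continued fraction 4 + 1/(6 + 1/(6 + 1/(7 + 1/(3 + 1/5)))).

Using the convergent recurrence p_i = a_i*p_{i-1} + p_{i-2}, q_i = a_i*q_{i-1} + q_{i-2} with p_{-2}=0, p_{-1}=1, q_{-2}=1, q_{-1}=0:
  i=0: a_0=4, p_0 = 4*1 + 0 = 4, q_0 = 4*0 + 1 = 1.
  i=1: a_1=6, p_1 = 6*4 + 1 = 25, q_1 = 6*1 + 0 = 6.
  i=2: a_2=6, p_2 = 6*25 + 4 = 154, q_2 = 6*6 + 1 = 37.
  i=3: a_3=7, p_3 = 7*154 + 25 = 1103, q_3 = 7*37 + 6 = 265.
  i=4: a_4=3, p_4 = 3*1103 + 154 = 3463, q_4 = 3*265 + 37 = 832.
  i=5: a_5=5, p_5 = 5*3463 + 1103 = 18418, q_5 = 5*832 + 265 = 4425.

4/1, 25/6, 154/37, 1103/265, 3463/832, 18418/4425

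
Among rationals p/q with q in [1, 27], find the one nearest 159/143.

10/9

Expand x = 159/143 as a continued fraction with the Euclidean algorithm:
  159 = 1*143 + 16, so a_0 = 1.
  143 = 8*16 + 15, so a_1 = 8.
  16 = 1*15 + 1, so a_2 = 1.
  15 = 15*1 + 0, so a_3 = 15.
so x = [1; 8, 1, 15].
Convergents (p_i = a_i*p_{i-1} + p_{i-2}, q_i = a_i*q_{i-1} + q_{i-2} with p_{-2}=0, p_{-1}=1, q_{-2}=1, q_{-1}=0), until the denominator exceeds 27:
  i=0: a_0=1, p_0 = 1*1 + 0 = 1, q_0 = 1*0 + 1 = 1.
  i=1: a_1=8, p_1 = 8*1 + 1 = 9, q_1 = 8*1 + 0 = 8.
  i=2: a_2=1, p_2 = 1*9 + 1 = 10, q_2 = 1*8 + 1 = 9.
  i=3: a_3=15, p_3 = 15*10 + 9 = 159, q_3 = 15*9 + 8 = 143.
q_3 = 143 > 27, so the last convergent with denominator <= 27 is p_2/q_2 = 10/9.
The closest fraction with denominator <= 27 is either p_2/q_2 or the intermediate fraction (k*p_2 + p_1)/(k*q_2 + q_1) with the largest k >= 1 whose denominator stays <= 27; these approach x as k grows, and every other convergent or intermediate fraction in range is farther away.
Largest k: floor((27 - q_1)/q_2) = floor((27 - 8)/9) = 2.
That gives (2*10 + 9)/(2*9 + 8) = 29/26.
Compare the errors: |x - 10/9| = |159*9 - 10*143|/(143*9) = 1/1287, and |x - 29/26| = |159*26 - 29*143|/(143*26) = 13/3718.
Cross-multiplying, 1*3718 = 3718 < 16731 = 13*1287, so 1/1287 is smaller: the convergent 10/9 is closer to x than 29/26.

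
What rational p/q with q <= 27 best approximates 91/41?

Expand x = 91/41 as a continued fraction with the Euclidean algorithm:
  91 = 2*41 + 9, so a_0 = 2.
  41 = 4*9 + 5, so a_1 = 4.
  9 = 1*5 + 4, so a_2 = 1.
  5 = 1*4 + 1, so a_3 = 1.
  4 = 4*1 + 0, so a_4 = 4.
so x = [2; 4, 1, 1, 4].
Convergents (p_i = a_i*p_{i-1} + p_{i-2}, q_i = a_i*q_{i-1} + q_{i-2} with p_{-2}=0, p_{-1}=1, q_{-2}=1, q_{-1}=0), until the denominator exceeds 27:
  i=0: a_0=2, p_0 = 2*1 + 0 = 2, q_0 = 2*0 + 1 = 1.
  i=1: a_1=4, p_1 = 4*2 + 1 = 9, q_1 = 4*1 + 0 = 4.
  i=2: a_2=1, p_2 = 1*9 + 2 = 11, q_2 = 1*4 + 1 = 5.
  i=3: a_3=1, p_3 = 1*11 + 9 = 20, q_3 = 1*5 + 4 = 9.
  i=4: a_4=4, p_4 = 4*20 + 11 = 91, q_4 = 4*9 + 5 = 41.
q_4 = 41 > 27, so the last convergent with denominator <= 27 is p_3/q_3 = 20/9.
The closest fraction with denominator <= 27 is either p_3/q_3 or the intermediate fraction (k*p_3 + p_2)/(k*q_3 + q_2) with the largest k >= 1 whose denominator stays <= 27; these approach x as k grows, and every other convergent or intermediate fraction in range is farther away.
Largest k: floor((27 - q_2)/q_3) = floor((27 - 5)/9) = 2.
That gives (2*20 + 11)/(2*9 + 5) = 51/23.
Compare the errors: |x - 20/9| = |91*9 - 20*41|/(41*9) = 1/369, and |x - 51/23| = |91*23 - 51*41|/(41*23) = 2/943.
Cross-multiplying, 2*369 = 738 < 943 = 1*943, so 2/943 is smaller: the intermediate fraction 51/23 is closer to x than 20/9.

51/23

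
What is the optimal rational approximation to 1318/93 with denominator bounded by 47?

Expand x = 1318/93 as a continued fraction with the Euclidean algorithm:
  1318 = 14*93 + 16, so a_0 = 14.
  93 = 5*16 + 13, so a_1 = 5.
  16 = 1*13 + 3, so a_2 = 1.
  13 = 4*3 + 1, so a_3 = 4.
  3 = 3*1 + 0, so a_4 = 3.
so x = [14; 5, 1, 4, 3].
Convergents (p_i = a_i*p_{i-1} + p_{i-2}, q_i = a_i*q_{i-1} + q_{i-2} with p_{-2}=0, p_{-1}=1, q_{-2}=1, q_{-1}=0), until the denominator exceeds 47:
  i=0: a_0=14, p_0 = 14*1 + 0 = 14, q_0 = 14*0 + 1 = 1.
  i=1: a_1=5, p_1 = 5*14 + 1 = 71, q_1 = 5*1 + 0 = 5.
  i=2: a_2=1, p_2 = 1*71 + 14 = 85, q_2 = 1*5 + 1 = 6.
  i=3: a_3=4, p_3 = 4*85 + 71 = 411, q_3 = 4*6 + 5 = 29.
  i=4: a_4=3, p_4 = 3*411 + 85 = 1318, q_4 = 3*29 + 6 = 93.
q_4 = 93 > 47, so the last convergent with denominator <= 47 is p_3/q_3 = 411/29.
The closest fraction with denominator <= 47 is either p_3/q_3 or the intermediate fraction (k*p_3 + p_2)/(k*q_3 + q_2) with the largest k >= 1 whose denominator stays <= 47; these approach x as k grows, and every other convergent or intermediate fraction in range is farther away.
Largest k: floor((47 - q_2)/q_3) = floor((47 - 6)/29) = 1.
That gives (1*411 + 85)/(1*29 + 6) = 496/35.
Compare the errors: |x - 411/29| = |1318*29 - 411*93|/(93*29) = 1/2697, and |x - 496/35| = |1318*35 - 496*93|/(93*35) = 2/3255.
Cross-multiplying, 1*3255 = 3255 < 5394 = 2*2697, so 1/2697 is smaller: the convergent 411/29 is closer to x than 496/35.

411/29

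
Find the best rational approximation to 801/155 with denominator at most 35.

Expand x = 801/155 as a continued fraction with the Euclidean algorithm:
  801 = 5*155 + 26, so a_0 = 5.
  155 = 5*26 + 25, so a_1 = 5.
  26 = 1*25 + 1, so a_2 = 1.
  25 = 25*1 + 0, so a_3 = 25.
so x = [5; 5, 1, 25].
Convergents (p_i = a_i*p_{i-1} + p_{i-2}, q_i = a_i*q_{i-1} + q_{i-2} with p_{-2}=0, p_{-1}=1, q_{-2}=1, q_{-1}=0), until the denominator exceeds 35:
  i=0: a_0=5, p_0 = 5*1 + 0 = 5, q_0 = 5*0 + 1 = 1.
  i=1: a_1=5, p_1 = 5*5 + 1 = 26, q_1 = 5*1 + 0 = 5.
  i=2: a_2=1, p_2 = 1*26 + 5 = 31, q_2 = 1*5 + 1 = 6.
  i=3: a_3=25, p_3 = 25*31 + 26 = 801, q_3 = 25*6 + 5 = 155.
q_3 = 155 > 35, so the last convergent with denominator <= 35 is p_2/q_2 = 31/6.
The closest fraction with denominator <= 35 is either p_2/q_2 or the intermediate fraction (k*p_2 + p_1)/(k*q_2 + q_1) with the largest k >= 1 whose denominator stays <= 35; these approach x as k grows, and every other convergent or intermediate fraction in range is farther away.
Largest k: floor((35 - q_1)/q_2) = floor((35 - 5)/6) = 5.
That gives (5*31 + 26)/(5*6 + 5) = 181/35.
Compare the errors: |x - 31/6| = |801*6 - 31*155|/(155*6) = 1/930, and |x - 181/35| = |801*35 - 181*155|/(155*35) = 20/5425.
Cross-multiplying, 1*5425 = 5425 < 18600 = 20*930, so 1/930 is smaller: the convergent 31/6 is closer to x than 181/35.

31/6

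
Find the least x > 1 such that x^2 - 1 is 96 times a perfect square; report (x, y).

(x, y) = (49, 5)

First expand sqrt(96) as a continued fraction. With x_i = (sqrt(96) + m_i)/d_i and (m_0, d_0) = (0, 1): a_0 = floor(sqrt(96)) = 9, since 9^2 = 81 <= 96 < 100 = 10^2.
Iterate m_{i+1} = d_i*a_i - m_i, d_{i+1} = (96 - m_{i+1}^2)/d_i, a_{i+1} = floor((a_0 + m_{i+1})/d_{i+1}):
  m_1 = 1*9 - 0 = 9, d_1 = (96 - 9^2)/1 = 15/1 = 15, a_1 = floor((9 + 9)/15) = 1.
  m_2 = 15*1 - 9 = 6, d_2 = (96 - 6^2)/15 = 60/15 = 4, a_2 = floor((9 + 6)/4) = 3.
  m_3 = 4*3 - 6 = 6, d_3 = (96 - 6^2)/4 = 60/4 = 15, a_3 = floor((9 + 6)/15) = 1.
  m_4 = 15*1 - 6 = 9, d_4 = (96 - 9^2)/15 = 15/15 = 1, a_4 = floor((9 + 9)/1) = 18.
  m_5 = 1*18 - 9 = 9, d_5 = (96 - 9^2)/1 = 15/1 = 15: (m_5, d_5) = (m_1, d_1) = (9, 15), so from here the quotients repeat a_1, ..., a_4; the period length is 4.
So sqrt(96) = [9; (1, 3, 1, 18)] with period length k = 4.
k is even, so the fundamental solution of x^2 - 96y^2 = 1 is (p_{k-1}, q_{k-1}) = (p_3, q_3); compute convergents through index 3.
Convergents (p_i = a_i*p_{i-1} + p_{i-2}, q_i = a_i*q_{i-1} + q_{i-2} with p_{-2}=0, p_{-1}=1, q_{-2}=1, q_{-1}=0):
  i=0: a_0=9, p_0 = 9*1 + 0 = 9, q_0 = 9*0 + 1 = 1.
  i=1: a_1=1, p_1 = 1*9 + 1 = 10, q_1 = 1*1 + 0 = 1.
  i=2: a_2=3, p_2 = 3*10 + 9 = 39, q_2 = 3*1 + 1 = 4.
  i=3: a_3=1, p_3 = 1*39 + 10 = 49, q_3 = 1*4 + 1 = 5.
Check: 49^2 - 96*5^2 = 2401 - 2400 = 1, so (x, y) = (49, 5) solves the equation, and by the theorem it is the least positive solution.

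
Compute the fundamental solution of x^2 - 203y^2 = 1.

First expand sqrt(203) as a continued fraction. With x_i = (sqrt(203) + m_i)/d_i and (m_0, d_0) = (0, 1): a_0 = floor(sqrt(203)) = 14, since 14^2 = 196 <= 203 < 225 = 15^2.
Iterate m_{i+1} = d_i*a_i - m_i, d_{i+1} = (203 - m_{i+1}^2)/d_i, a_{i+1} = floor((a_0 + m_{i+1})/d_{i+1}):
  m_1 = 1*14 - 0 = 14, d_1 = (203 - 14^2)/1 = 7/1 = 7, a_1 = floor((14 + 14)/7) = 4.
  m_2 = 7*4 - 14 = 14, d_2 = (203 - 14^2)/7 = 7/7 = 1, a_2 = floor((14 + 14)/1) = 28.
  m_3 = 1*28 - 14 = 14, d_3 = (203 - 14^2)/1 = 7/1 = 7: (m_3, d_3) = (m_1, d_1) = (14, 7), so from here the quotients repeat a_1, a_2; the period length is 2.
So sqrt(203) = [14; (4, 28)] with period length k = 2.
k is even, so the fundamental solution of x^2 - 203y^2 = 1 is (p_{k-1}, q_{k-1}) = (p_1, q_1); compute convergents through index 1.
Convergents (p_i = a_i*p_{i-1} + p_{i-2}, q_i = a_i*q_{i-1} + q_{i-2} with p_{-2}=0, p_{-1}=1, q_{-2}=1, q_{-1}=0):
  i=0: a_0=14, p_0 = 14*1 + 0 = 14, q_0 = 14*0 + 1 = 1.
  i=1: a_1=4, p_1 = 4*14 + 1 = 57, q_1 = 4*1 + 0 = 4.
Check: 57^2 - 203*4^2 = 3249 - 3248 = 1, so (x, y) = (57, 4) solves the equation, and by the theorem it is the least positive solution.

(x, y) = (57, 4)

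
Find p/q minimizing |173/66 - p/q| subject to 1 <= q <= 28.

55/21

Expand x = 173/66 as a continued fraction with the Euclidean algorithm:
  173 = 2*66 + 41, so a_0 = 2.
  66 = 1*41 + 25, so a_1 = 1.
  41 = 1*25 + 16, so a_2 = 1.
  25 = 1*16 + 9, so a_3 = 1.
  16 = 1*9 + 7, so a_4 = 1.
  9 = 1*7 + 2, so a_5 = 1.
  7 = 3*2 + 1, so a_6 = 3.
  2 = 2*1 + 0, so a_7 = 2.
so x = [2; 1, 1, 1, 1, 1, 3, 2].
Convergents (p_i = a_i*p_{i-1} + p_{i-2}, q_i = a_i*q_{i-1} + q_{i-2} with p_{-2}=0, p_{-1}=1, q_{-2}=1, q_{-1}=0), until the denominator exceeds 28:
  i=0: a_0=2, p_0 = 2*1 + 0 = 2, q_0 = 2*0 + 1 = 1.
  i=1: a_1=1, p_1 = 1*2 + 1 = 3, q_1 = 1*1 + 0 = 1.
  i=2: a_2=1, p_2 = 1*3 + 2 = 5, q_2 = 1*1 + 1 = 2.
  i=3: a_3=1, p_3 = 1*5 + 3 = 8, q_3 = 1*2 + 1 = 3.
  i=4: a_4=1, p_4 = 1*8 + 5 = 13, q_4 = 1*3 + 2 = 5.
  i=5: a_5=1, p_5 = 1*13 + 8 = 21, q_5 = 1*5 + 3 = 8.
  i=6: a_6=3, p_6 = 3*21 + 13 = 76, q_6 = 3*8 + 5 = 29.
q_6 = 29 > 28, so the last convergent with denominator <= 28 is p_5/q_5 = 21/8.
The closest fraction with denominator <= 28 is either p_5/q_5 or the intermediate fraction (k*p_5 + p_4)/(k*q_5 + q_4) with the largest k >= 1 whose denominator stays <= 28; these approach x as k grows, and every other convergent or intermediate fraction in range is farther away.
Largest k: floor((28 - q_4)/q_5) = floor((28 - 5)/8) = 2.
That gives (2*21 + 13)/(2*8 + 5) = 55/21.
Compare the errors: |x - 21/8| = |173*8 - 21*66|/(66*8) = 2/528, and |x - 55/21| = |173*21 - 55*66|/(66*21) = 3/1386.
Cross-multiplying, 3*528 = 1584 < 2772 = 2*1386, so 3/1386 is smaller: the intermediate fraction 55/21 is closer to x than 21/8.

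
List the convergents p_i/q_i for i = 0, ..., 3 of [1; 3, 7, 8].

Using the convergent recurrence p_i = a_i*p_{i-1} + p_{i-2}, q_i = a_i*q_{i-1} + q_{i-2} with p_{-2}=0, p_{-1}=1, q_{-2}=1, q_{-1}=0:
  i=0: a_0=1, p_0 = 1*1 + 0 = 1, q_0 = 1*0 + 1 = 1.
  i=1: a_1=3, p_1 = 3*1 + 1 = 4, q_1 = 3*1 + 0 = 3.
  i=2: a_2=7, p_2 = 7*4 + 1 = 29, q_2 = 7*3 + 1 = 22.
  i=3: a_3=8, p_3 = 8*29 + 4 = 236, q_3 = 8*22 + 3 = 179.

1/1, 4/3, 29/22, 236/179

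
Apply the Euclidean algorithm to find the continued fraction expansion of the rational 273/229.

Run the Euclidean algorithm on 273 and 229; the successive quotients are the partial quotients a_0, a_1, ... (each step inverts the fractional part left over by the previous one):
  273 = 1*229 + 44, so a_0 = 1.
  229 = 5*44 + 9, so a_1 = 5.
  44 = 4*9 + 8, so a_2 = 4.
  9 = 1*8 + 1, so a_3 = 1.
  8 = 8*1 + 0, so a_4 = 8.
The remainder reaches 0 after 5 divisions, so the expansion has 5 partial quotients, read off in order.

[1; 5, 4, 1, 8]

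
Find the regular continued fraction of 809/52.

Run the Euclidean algorithm on 809 and 52; the successive quotients are the partial quotients a_0, a_1, ... (each step inverts the fractional part left over by the previous one):
  809 = 15*52 + 29, so a_0 = 15.
  52 = 1*29 + 23, so a_1 = 1.
  29 = 1*23 + 6, so a_2 = 1.
  23 = 3*6 + 5, so a_3 = 3.
  6 = 1*5 + 1, so a_4 = 1.
  5 = 5*1 + 0, so a_5 = 5.
The remainder reaches 0 after 6 divisions, so the expansion has 6 partial quotients, read off in order.

[15; 1, 1, 3, 1, 5]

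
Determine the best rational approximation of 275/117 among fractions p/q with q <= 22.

47/20

Expand x = 275/117 as a continued fraction with the Euclidean algorithm:
  275 = 2*117 + 41, so a_0 = 2.
  117 = 2*41 + 35, so a_1 = 2.
  41 = 1*35 + 6, so a_2 = 1.
  35 = 5*6 + 5, so a_3 = 5.
  6 = 1*5 + 1, so a_4 = 1.
  5 = 5*1 + 0, so a_5 = 5.
so x = [2; 2, 1, 5, 1, 5].
Convergents (p_i = a_i*p_{i-1} + p_{i-2}, q_i = a_i*q_{i-1} + q_{i-2} with p_{-2}=0, p_{-1}=1, q_{-2}=1, q_{-1}=0), until the denominator exceeds 22:
  i=0: a_0=2, p_0 = 2*1 + 0 = 2, q_0 = 2*0 + 1 = 1.
  i=1: a_1=2, p_1 = 2*2 + 1 = 5, q_1 = 2*1 + 0 = 2.
  i=2: a_2=1, p_2 = 1*5 + 2 = 7, q_2 = 1*2 + 1 = 3.
  i=3: a_3=5, p_3 = 5*7 + 5 = 40, q_3 = 5*3 + 2 = 17.
  i=4: a_4=1, p_4 = 1*40 + 7 = 47, q_4 = 1*17 + 3 = 20.
  i=5: a_5=5, p_5 = 5*47 + 40 = 275, q_5 = 5*20 + 17 = 117.
q_5 = 117 > 22, so the last convergent with denominator <= 22 is p_4/q_4 = 47/20.
The closest fraction with denominator <= 22 is either p_4/q_4 or the intermediate fraction (k*p_4 + p_3)/(k*q_4 + q_3) with the largest k >= 1 whose denominator stays <= 22; these approach x as k grows, and every other convergent or intermediate fraction in range is farther away.
Largest k: floor((22 - q_3)/q_4) = floor((22 - 17)/20) = 0.
Since k = 0, no intermediate fraction beyond p_4/q_4 has denominator <= 22, so the convergent 47/20 is the closest (its error is |275*20 - 47*117|/(117*20) = 1/2340).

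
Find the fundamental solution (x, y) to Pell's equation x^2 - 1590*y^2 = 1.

(x, y) = (319, 8)

First expand sqrt(1590) as a continued fraction. With x_i = (sqrt(1590) + m_i)/d_i and (m_0, d_0) = (0, 1): a_0 = floor(sqrt(1590)) = 39, since 39^2 = 1521 <= 1590 < 1600 = 40^2.
Iterate m_{i+1} = d_i*a_i - m_i, d_{i+1} = (1590 - m_{i+1}^2)/d_i, a_{i+1} = floor((a_0 + m_{i+1})/d_{i+1}):
  m_1 = 1*39 - 0 = 39, d_1 = (1590 - 39^2)/1 = 69/1 = 69, a_1 = floor((39 + 39)/69) = 1.
  m_2 = 69*1 - 39 = 30, d_2 = (1590 - 30^2)/69 = 690/69 = 10, a_2 = floor((39 + 30)/10) = 6.
  m_3 = 10*6 - 30 = 30, d_3 = (1590 - 30^2)/10 = 690/10 = 69, a_3 = floor((39 + 30)/69) = 1.
  m_4 = 69*1 - 30 = 39, d_4 = (1590 - 39^2)/69 = 69/69 = 1, a_4 = floor((39 + 39)/1) = 78.
  m_5 = 1*78 - 39 = 39, d_5 = (1590 - 39^2)/1 = 69/1 = 69: (m_5, d_5) = (m_1, d_1) = (39, 69), so from here the quotients repeat a_1, ..., a_4; the period length is 4.
So sqrt(1590) = [39; (1, 6, 1, 78)] with period length k = 4.
k is even, so the fundamental solution of x^2 - 1590y^2 = 1 is (p_{k-1}, q_{k-1}) = (p_3, q_3); compute convergents through index 3.
Convergents (p_i = a_i*p_{i-1} + p_{i-2}, q_i = a_i*q_{i-1} + q_{i-2} with p_{-2}=0, p_{-1}=1, q_{-2}=1, q_{-1}=0):
  i=0: a_0=39, p_0 = 39*1 + 0 = 39, q_0 = 39*0 + 1 = 1.
  i=1: a_1=1, p_1 = 1*39 + 1 = 40, q_1 = 1*1 + 0 = 1.
  i=2: a_2=6, p_2 = 6*40 + 39 = 279, q_2 = 6*1 + 1 = 7.
  i=3: a_3=1, p_3 = 1*279 + 40 = 319, q_3 = 1*7 + 1 = 8.
Check: 319^2 - 1590*8^2 = 101761 - 101760 = 1, so (x, y) = (319, 8) solves the equation, and by the theorem it is the least positive solution.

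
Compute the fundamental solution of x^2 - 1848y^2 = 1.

(x, y) = (43, 1)

First expand sqrt(1848) as a continued fraction. With x_i = (sqrt(1848) + m_i)/d_i and (m_0, d_0) = (0, 1): a_0 = floor(sqrt(1848)) = 42, since 42^2 = 1764 <= 1848 < 1849 = 43^2.
Iterate m_{i+1} = d_i*a_i - m_i, d_{i+1} = (1848 - m_{i+1}^2)/d_i, a_{i+1} = floor((a_0 + m_{i+1})/d_{i+1}):
  m_1 = 1*42 - 0 = 42, d_1 = (1848 - 42^2)/1 = 84/1 = 84, a_1 = floor((42 + 42)/84) = 1.
  m_2 = 84*1 - 42 = 42, d_2 = (1848 - 42^2)/84 = 84/84 = 1, a_2 = floor((42 + 42)/1) = 84.
  m_3 = 1*84 - 42 = 42, d_3 = (1848 - 42^2)/1 = 84/1 = 84: (m_3, d_3) = (m_1, d_1) = (42, 84), so from here the quotients repeat a_1, a_2; the period length is 2.
So sqrt(1848) = [42; (1, 84)] with period length k = 2.
k is even, so the fundamental solution of x^2 - 1848y^2 = 1 is (p_{k-1}, q_{k-1}) = (p_1, q_1); compute convergents through index 1.
Convergents (p_i = a_i*p_{i-1} + p_{i-2}, q_i = a_i*q_{i-1} + q_{i-2} with p_{-2}=0, p_{-1}=1, q_{-2}=1, q_{-1}=0):
  i=0: a_0=42, p_0 = 42*1 + 0 = 42, q_0 = 42*0 + 1 = 1.
  i=1: a_1=1, p_1 = 1*42 + 1 = 43, q_1 = 1*1 + 0 = 1.
Check: 43^2 - 1848*1^2 = 1849 - 1848 = 1, so (x, y) = (43, 1) solves the equation, and by the theorem it is the least positive solution.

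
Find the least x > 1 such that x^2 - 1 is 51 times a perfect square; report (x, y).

First expand sqrt(51) as a continued fraction. With x_i = (sqrt(51) + m_i)/d_i and (m_0, d_0) = (0, 1): a_0 = floor(sqrt(51)) = 7, since 7^2 = 49 <= 51 < 64 = 8^2.
Iterate m_{i+1} = d_i*a_i - m_i, d_{i+1} = (51 - m_{i+1}^2)/d_i, a_{i+1} = floor((a_0 + m_{i+1})/d_{i+1}):
  m_1 = 1*7 - 0 = 7, d_1 = (51 - 7^2)/1 = 2/1 = 2, a_1 = floor((7 + 7)/2) = 7.
  m_2 = 2*7 - 7 = 7, d_2 = (51 - 7^2)/2 = 2/2 = 1, a_2 = floor((7 + 7)/1) = 14.
  m_3 = 1*14 - 7 = 7, d_3 = (51 - 7^2)/1 = 2/1 = 2: (m_3, d_3) = (m_1, d_1) = (7, 2), so from here the quotients repeat a_1, a_2; the period length is 2.
So sqrt(51) = [7; (7, 14)] with period length k = 2.
k is even, so the fundamental solution of x^2 - 51y^2 = 1 is (p_{k-1}, q_{k-1}) = (p_1, q_1); compute convergents through index 1.
Convergents (p_i = a_i*p_{i-1} + p_{i-2}, q_i = a_i*q_{i-1} + q_{i-2} with p_{-2}=0, p_{-1}=1, q_{-2}=1, q_{-1}=0):
  i=0: a_0=7, p_0 = 7*1 + 0 = 7, q_0 = 7*0 + 1 = 1.
  i=1: a_1=7, p_1 = 7*7 + 1 = 50, q_1 = 7*1 + 0 = 7.
Check: 50^2 - 51*7^2 = 2500 - 2499 = 1, so (x, y) = (50, 7) solves the equation, and by the theorem it is the least positive solution.

(x, y) = (50, 7)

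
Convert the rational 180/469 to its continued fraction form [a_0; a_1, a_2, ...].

Run the Euclidean algorithm on 180 and 469; the successive quotients are the partial quotients a_0, a_1, ... (each step inverts the fractional part left over by the previous one):
  180 = 0*469 + 180, so a_0 = 0.
  469 = 2*180 + 109, so a_1 = 2.
  180 = 1*109 + 71, so a_2 = 1.
  109 = 1*71 + 38, so a_3 = 1.
  71 = 1*38 + 33, so a_4 = 1.
  38 = 1*33 + 5, so a_5 = 1.
  33 = 6*5 + 3, so a_6 = 6.
  5 = 1*3 + 2, so a_7 = 1.
  3 = 1*2 + 1, so a_8 = 1.
  2 = 2*1 + 0, so a_9 = 2.
The remainder reaches 0 after 10 divisions, so the expansion has 10 partial quotients, read off in order.

[0; 2, 1, 1, 1, 1, 6, 1, 1, 2]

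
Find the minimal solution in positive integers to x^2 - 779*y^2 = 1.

(x, y) = (11785490, 422259)

First expand sqrt(779) as a continued fraction. With x_i = (sqrt(779) + m_i)/d_i and (m_0, d_0) = (0, 1): a_0 = floor(sqrt(779)) = 27, since 27^2 = 729 <= 779 < 784 = 28^2.
Iterate m_{i+1} = d_i*a_i - m_i, d_{i+1} = (779 - m_{i+1}^2)/d_i, a_{i+1} = floor((a_0 + m_{i+1})/d_{i+1}):
  m_1 = 1*27 - 0 = 27, d_1 = (779 - 27^2)/1 = 50/1 = 50, a_1 = floor((27 + 27)/50) = 1.
  m_2 = 50*1 - 27 = 23, d_2 = (779 - 23^2)/50 = 250/50 = 5, a_2 = floor((27 + 23)/5) = 10.
  m_3 = 5*10 - 23 = 27, d_3 = (779 - 27^2)/5 = 50/5 = 10, a_3 = floor((27 + 27)/10) = 5.
  m_4 = 10*5 - 27 = 23, d_4 = (779 - 23^2)/10 = 250/10 = 25, a_4 = floor((27 + 23)/25) = 2.
  m_5 = 25*2 - 23 = 27, d_5 = (779 - 27^2)/25 = 50/25 = 2, a_5 = floor((27 + 27)/2) = 27.
  m_6 = 2*27 - 27 = 27, d_6 = (779 - 27^2)/2 = 50/2 = 25, a_6 = floor((27 + 27)/25) = 2.
  m_7 = 25*2 - 27 = 23, d_7 = (779 - 23^2)/25 = 250/25 = 10, a_7 = floor((27 + 23)/10) = 5.
  m_8 = 10*5 - 23 = 27, d_8 = (779 - 27^2)/10 = 50/10 = 5, a_8 = floor((27 + 27)/5) = 10.
  m_9 = 5*10 - 27 = 23, d_9 = (779 - 23^2)/5 = 250/5 = 50, a_9 = floor((27 + 23)/50) = 1.
  m_10 = 50*1 - 23 = 27, d_10 = (779 - 27^2)/50 = 50/50 = 1, a_10 = floor((27 + 27)/1) = 54.
  m_11 = 1*54 - 27 = 27, d_11 = (779 - 27^2)/1 = 50/1 = 50: (m_11, d_11) = (m_1, d_1) = (27, 50), so from here the quotients repeat a_1, ..., a_10; the period length is 10.
So sqrt(779) = [27; (1, 10, 5, 2, 27, 2, 5, 10, 1, 54)] with period length k = 10.
k is even, so the fundamental solution of x^2 - 779y^2 = 1 is (p_{k-1}, q_{k-1}) = (p_9, q_9); compute convergents through index 9.
Convergents (p_i = a_i*p_{i-1} + p_{i-2}, q_i = a_i*q_{i-1} + q_{i-2} with p_{-2}=0, p_{-1}=1, q_{-2}=1, q_{-1}=0):
  i=0: a_0=27, p_0 = 27*1 + 0 = 27, q_0 = 27*0 + 1 = 1.
  i=1: a_1=1, p_1 = 1*27 + 1 = 28, q_1 = 1*1 + 0 = 1.
  i=2: a_2=10, p_2 = 10*28 + 27 = 307, q_2 = 10*1 + 1 = 11.
  i=3: a_3=5, p_3 = 5*307 + 28 = 1563, q_3 = 5*11 + 1 = 56.
  i=4: a_4=2, p_4 = 2*1563 + 307 = 3433, q_4 = 2*56 + 11 = 123.
  i=5: a_5=27, p_5 = 27*3433 + 1563 = 94254, q_5 = 27*123 + 56 = 3377.
  i=6: a_6=2, p_6 = 2*94254 + 3433 = 191941, q_6 = 2*3377 + 123 = 6877.
  i=7: a_7=5, p_7 = 5*191941 + 94254 = 1053959, q_7 = 5*6877 + 3377 = 37762.
  i=8: a_8=10, p_8 = 10*1053959 + 191941 = 10731531, q_8 = 10*37762 + 6877 = 384497.
  i=9: a_9=1, p_9 = 1*10731531 + 1053959 = 11785490, q_9 = 1*384497 + 37762 = 422259.
Check: 11785490^2 - 779*422259^2 = 138897774540100 - 138897774540099 = 1, so (x, y) = (11785490, 422259) solves the equation, and by the theorem it is the least positive solution.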